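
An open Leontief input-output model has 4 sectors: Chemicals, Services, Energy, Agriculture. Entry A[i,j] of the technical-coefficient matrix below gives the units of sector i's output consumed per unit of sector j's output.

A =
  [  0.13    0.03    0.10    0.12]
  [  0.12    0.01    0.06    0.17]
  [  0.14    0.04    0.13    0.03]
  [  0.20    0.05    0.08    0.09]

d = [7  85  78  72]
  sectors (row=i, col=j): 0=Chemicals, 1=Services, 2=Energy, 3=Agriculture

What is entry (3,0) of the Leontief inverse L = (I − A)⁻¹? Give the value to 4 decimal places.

L[3,0] = 0.2996

Form M = I − A:
  [  0.87   -0.03   -0.10   -0.12]
  [ -0.12    0.99   -0.06   -0.17]
  [ -0.14   -0.04    0.87   -0.03]
  [ -0.20   -0.05   -0.08    0.91]
Leontief inverse L = M⁻¹:
  [  1.2230    0.0524    0.1604    0.1764]
  [  0.2128    1.0326    0.1163    0.2248]
  [  0.2169    0.0584    1.1856    0.0786]
  [  0.2996    0.0734    0.1459    1.1569]
Total output x = L · d:
  x_0 = 1.2230·7 + 0.0524·85 + 0.1604·78 + 0.1764·72 = 38.2296
  x_1 = 0.2128·7 + 1.0326·85 + 0.1163·78 + 0.2248·72 = 114.5225
  x_2 = 0.2169·7 + 0.0584·85 + 1.1856·78 + 0.0786·72 = 104.6246
  x_3 = 0.2996·7 + 0.0734·85 + 0.1459·78 + 1.1569·72 = 103.0132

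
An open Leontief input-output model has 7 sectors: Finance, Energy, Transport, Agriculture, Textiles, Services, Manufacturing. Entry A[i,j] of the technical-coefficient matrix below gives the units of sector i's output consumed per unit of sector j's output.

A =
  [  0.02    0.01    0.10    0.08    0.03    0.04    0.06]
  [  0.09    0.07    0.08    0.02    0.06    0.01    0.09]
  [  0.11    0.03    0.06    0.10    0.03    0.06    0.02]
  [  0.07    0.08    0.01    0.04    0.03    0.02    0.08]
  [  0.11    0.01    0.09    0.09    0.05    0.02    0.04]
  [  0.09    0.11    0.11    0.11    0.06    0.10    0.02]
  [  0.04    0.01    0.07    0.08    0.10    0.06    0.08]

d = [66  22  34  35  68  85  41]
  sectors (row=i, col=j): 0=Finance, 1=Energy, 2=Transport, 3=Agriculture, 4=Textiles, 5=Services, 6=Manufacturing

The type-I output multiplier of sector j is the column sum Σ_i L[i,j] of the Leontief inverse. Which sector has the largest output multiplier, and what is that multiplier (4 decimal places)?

Finance (1.8943)

Form M = I − A:
  [  0.98   -0.01   -0.10   -0.08   -0.03   -0.04   -0.06]
  [ -0.09    0.93   -0.08   -0.02   -0.06   -0.01   -0.09]
  [ -0.11   -0.03    0.94   -0.10   -0.03   -0.06   -0.02]
  [ -0.07   -0.08   -0.01    0.96   -0.03   -0.02   -0.08]
  [ -0.11   -0.01   -0.09   -0.09    0.95   -0.02   -0.04]
  [ -0.09   -0.11   -0.11   -0.11   -0.06    0.90   -0.02]
  [ -0.04   -0.01   -0.07   -0.08   -0.10   -0.06    0.92]
Leontief inverse L = M⁻¹:
  [  1.0644    0.0361    0.1378    0.1245    0.0580    0.0670    0.0908]
  [  0.1403    1.0944    0.1324    0.0727    0.0963    0.0397    0.1305]
  [  0.1584    0.0624    1.1083    0.1508    0.0605    0.0902    0.0582]
  [  0.1075    0.1024    0.0510    1.0782    0.0603    0.0423    0.1154]
  [  0.1576    0.0365    0.1362    0.1413    1.0799    0.0488    0.0771]
  [  0.1688    0.1609    0.1835    0.1841    0.1074    1.1442    0.0763]
  [  0.0973    0.0416    0.1230    0.1388    0.1378    0.0938    1.1201]
Total output x = L · d:
  x_0 = 1.0644·66 + 0.0361·22 + 0.1378·34 + 0.1245·35 + 0.0580·68 + 0.0670·85 + 0.0908·41 = 93.4469
  x_1 = 0.1403·66 + 1.0944·22 + 0.1324·34 + 0.0727·35 + 0.0963·68 + 0.0397·85 + 0.1305·41 = 55.6571
  x_2 = 0.1584·66 + 0.0624·22 + 1.1083·34 + 0.1508·35 + 0.0605·68 + 0.0902·85 + 0.0582·41 = 68.9522
  x_3 = 0.1075·66 + 0.1024·22 + 0.0510·34 + 1.0782·35 + 0.0603·68 + 0.0423·85 + 0.1154·41 = 61.2516
  x_4 = 0.1576·66 + 0.0365·22 + 0.1362·34 + 0.1413·35 + 1.0799·68 + 0.0488·85 + 0.0771·41 = 101.5167
  x_5 = 0.1688·66 + 0.1609·22 + 0.1835·34 + 0.1841·35 + 0.1074·68 + 1.1442·85 + 0.0763·41 = 135.0432
  x_6 = 0.0973·66 + 0.0416·22 + 0.1230·34 + 0.1388·35 + 0.1378·68 + 0.0938·85 + 1.1201·41 = 79.6473
Output multipliers (column sums of L):
  Finance: 1.8943
  Energy: 1.5343
  Transport: 1.8721
  Agriculture: 1.8904
  Textiles: 1.6002
  Services: 1.5260
  Manufacturing: 1.6684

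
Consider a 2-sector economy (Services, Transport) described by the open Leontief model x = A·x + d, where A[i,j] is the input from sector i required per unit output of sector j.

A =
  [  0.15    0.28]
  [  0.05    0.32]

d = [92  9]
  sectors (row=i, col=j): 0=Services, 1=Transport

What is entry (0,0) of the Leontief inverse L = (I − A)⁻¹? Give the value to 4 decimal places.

Form M = I − A:
  [  0.85   -0.28]
  [ -0.05    0.68]
Leontief inverse L = M⁻¹:
  [  1.2057    0.4965]
  [  0.0887    1.5071]
Total output x = L · d:
  x_0 = 1.2057·92 + 0.4965·9 = 115.3901
  x_1 = 0.0887·92 + 1.5071·9 = 21.7199

L[0,0] = 1.2057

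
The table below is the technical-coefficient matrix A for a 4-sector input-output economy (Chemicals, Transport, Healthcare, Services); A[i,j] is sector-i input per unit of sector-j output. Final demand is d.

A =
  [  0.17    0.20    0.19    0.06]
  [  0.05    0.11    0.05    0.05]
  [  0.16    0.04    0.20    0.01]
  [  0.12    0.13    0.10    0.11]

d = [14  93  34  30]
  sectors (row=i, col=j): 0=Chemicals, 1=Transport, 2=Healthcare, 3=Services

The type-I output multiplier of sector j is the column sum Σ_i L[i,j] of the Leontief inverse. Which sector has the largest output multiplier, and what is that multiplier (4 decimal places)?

Form M = I − A:
  [  0.83   -0.20   -0.19   -0.06]
  [ -0.05    0.89   -0.05   -0.05]
  [ -0.16   -0.04    0.80   -0.01]
  [ -0.12   -0.13   -0.10    0.89]
Leontief inverse L = M⁻¹:
  [  1.3068    0.3252    0.3445    0.1102]
  [  0.1010    1.1617    0.1057    0.0733]
  [  0.2692    0.1260    1.3268    0.0401]
  [  0.2212    0.2277    0.2110    1.1537]
Total output x = L · d:
  x_0 = 1.3068·14 + 0.3252·93 + 0.3445·34 + 0.1102·30 = 63.5602
  x_1 = 0.1010·14 + 1.1617·93 + 0.1057·34 + 0.0733·30 = 115.2481
  x_2 = 0.2692·14 + 0.1260·93 + 1.3268·34 + 0.0401·30 = 61.8001
  x_3 = 0.2212·14 + 0.2277·93 + 0.2110·34 + 1.1537·30 = 66.0556
Output multipliers (column sums of L):
  Chemicals: 1.8981
  Transport: 1.8407
  Healthcare: 1.9880
  Services: 1.3773

Healthcare (1.9880)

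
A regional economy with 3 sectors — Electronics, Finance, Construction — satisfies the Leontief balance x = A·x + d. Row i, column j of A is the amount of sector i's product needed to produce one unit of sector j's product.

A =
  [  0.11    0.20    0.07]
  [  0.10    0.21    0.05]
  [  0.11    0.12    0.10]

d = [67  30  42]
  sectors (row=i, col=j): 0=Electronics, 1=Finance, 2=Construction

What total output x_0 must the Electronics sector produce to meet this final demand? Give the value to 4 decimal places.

92.4960

Form M = I − A:
  [  0.89   -0.20   -0.07]
  [ -0.10    0.79   -0.05]
  [ -0.11   -0.12    0.90]
Leontief inverse L = M⁻¹:
  [  1.1722    0.3133    0.1086]
  [  0.1588    1.3190    0.0856]
  [  0.1644    0.2142    1.1358]
Total output x = L · d:
  x_0 = 1.1722·67 + 0.3133·30 + 0.1086·42 = 92.4960
  x_1 = 0.1588·67 + 1.3190·30 + 0.0856·42 = 53.8062
  x_2 = 0.1644·67 + 0.2142·30 + 1.1358·42 = 65.1459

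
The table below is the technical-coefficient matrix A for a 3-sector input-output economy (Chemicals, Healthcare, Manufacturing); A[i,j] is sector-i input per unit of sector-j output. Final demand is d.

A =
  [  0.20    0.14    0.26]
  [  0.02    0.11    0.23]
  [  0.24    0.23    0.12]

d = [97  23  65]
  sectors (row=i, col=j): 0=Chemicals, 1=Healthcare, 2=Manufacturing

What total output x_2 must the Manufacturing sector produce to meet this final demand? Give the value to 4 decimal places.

139.6984

Form M = I − A:
  [  0.80   -0.14   -0.26]
  [ -0.02    0.89   -0.23]
  [ -0.24   -0.23    0.88]
Leontief inverse L = M⁻¹:
  [  1.4117    0.3537    0.5096]
  [  0.1407    1.2402    0.3657]
  [  0.4218    0.4206    1.3709]
Total output x = L · d:
  x_0 = 1.4117·97 + 0.3537·23 + 0.5096·65 = 178.1930
  x_1 = 0.1407·97 + 1.2402·23 + 0.3657·65 = 65.9489
  x_2 = 0.4218·97 + 0.4206·23 + 1.3709·65 = 139.6984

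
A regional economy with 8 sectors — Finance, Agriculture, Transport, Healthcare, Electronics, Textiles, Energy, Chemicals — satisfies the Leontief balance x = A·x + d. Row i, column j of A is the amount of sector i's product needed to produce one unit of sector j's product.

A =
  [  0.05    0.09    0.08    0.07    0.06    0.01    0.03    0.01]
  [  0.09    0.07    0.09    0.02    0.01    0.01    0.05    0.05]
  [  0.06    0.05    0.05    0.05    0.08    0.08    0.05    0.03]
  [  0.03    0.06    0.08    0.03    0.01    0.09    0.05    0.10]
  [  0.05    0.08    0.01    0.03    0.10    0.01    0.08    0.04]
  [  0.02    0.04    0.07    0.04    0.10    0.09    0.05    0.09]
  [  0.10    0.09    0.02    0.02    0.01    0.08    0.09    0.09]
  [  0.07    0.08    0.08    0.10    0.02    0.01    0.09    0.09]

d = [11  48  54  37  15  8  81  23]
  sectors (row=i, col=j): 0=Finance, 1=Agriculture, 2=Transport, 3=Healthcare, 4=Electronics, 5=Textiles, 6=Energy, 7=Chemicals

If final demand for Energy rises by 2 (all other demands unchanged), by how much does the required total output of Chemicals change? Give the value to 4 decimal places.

0.3016

Form M = I − A:
  [  0.95   -0.09   -0.08   -0.07   -0.06   -0.01   -0.03   -0.01]
  [ -0.09    0.93   -0.09   -0.02   -0.01   -0.01   -0.05   -0.05]
  [ -0.06   -0.05    0.95   -0.05   -0.08   -0.08   -0.05   -0.03]
  [ -0.03   -0.06   -0.08    0.97   -0.01   -0.09   -0.05   -0.10]
  [ -0.05   -0.08   -0.01   -0.03    0.90   -0.01   -0.08   -0.04]
  [ -0.02   -0.04   -0.07   -0.04   -0.10    0.91   -0.05   -0.09]
  [ -0.10   -0.09   -0.02   -0.02   -0.01   -0.08    0.91   -0.09]
  [ -0.07   -0.08   -0.08   -0.10   -0.02   -0.01   -0.09    0.91]
Leontief inverse L = M⁻¹:
  [  1.0938    0.1400    0.1235    0.0994    0.0931    0.0421    0.0715    0.0500]
  [  0.1355    1.1208    0.1349    0.0538    0.0415    0.0404    0.0910    0.0883]
  [  0.1075    0.1071    1.0978    0.0855    0.1229    0.1183    0.0996    0.0796]
  [  0.0809    0.1172    0.1335    1.0710    0.0496    0.1311    0.1021    0.1547]
  [  0.0975    0.1343    0.0503    0.0601    1.1316    0.0374    0.1264    0.0826]
  [  0.0744    0.1041    0.1230    0.0828    0.1484    1.1328    0.1095    0.1491]
  [  0.1585    0.1567    0.0795    0.0641    0.0494    0.1197    1.1461    0.1474]
  [  0.1330    0.1512    0.1429    0.1462    0.0585    0.0567    0.1508    1.1525]
Total output x = L · d:
  x_0 = 1.0938·11 + 0.1400·48 + 0.1235·54 + 0.0994·37 + 0.0931·15 + 0.0421·8 + 0.0715·81 + 0.0500·23 = 37.7734
  x_1 = 0.1355·11 + 1.1208·48 + 0.1349·54 + 0.0538·37 + 0.0415·15 + 0.0404·8 + 0.0910·81 + 0.0883·23 = 74.9116
  x_2 = 0.1075·11 + 0.1071·48 + 1.0978·54 + 0.0855·37 + 0.1229·15 + 0.1183·8 + 0.0996·81 + 0.0796·23 = 81.4608
  x_3 = 0.0809·11 + 0.1172·48 + 0.1335·54 + 1.0710·37 + 0.0496·15 + 0.1311·8 + 0.1021·81 + 0.1547·23 = 66.9742
  x_4 = 0.0975·11 + 0.1343·48 + 0.0503·54 + 0.0601·37 + 1.1316·15 + 0.0374·8 + 0.1264·81 + 0.0826·23 = 41.8673
  x_5 = 0.0744·11 + 0.1041·48 + 0.1230·54 + 0.0828·37 + 0.1484·15 + 1.1328·8 + 0.1095·81 + 0.1491·23 = 39.1025
  x_6 = 0.1585·11 + 0.1567·48 + 0.0795·54 + 0.0641·37 + 0.0494·15 + 0.1197·8 + 1.1461·81 + 0.1474·23 = 113.8524
  x_7 = 0.1330·11 + 0.1512·48 + 0.1429·54 + 0.1462·37 + 0.0585·15 + 0.0567·8 + 0.1508·81 + 1.1525·23 = 61.8972
Δx_7 = L[7,6] · Δd_6 = 0.1508 · 2 = 0.3016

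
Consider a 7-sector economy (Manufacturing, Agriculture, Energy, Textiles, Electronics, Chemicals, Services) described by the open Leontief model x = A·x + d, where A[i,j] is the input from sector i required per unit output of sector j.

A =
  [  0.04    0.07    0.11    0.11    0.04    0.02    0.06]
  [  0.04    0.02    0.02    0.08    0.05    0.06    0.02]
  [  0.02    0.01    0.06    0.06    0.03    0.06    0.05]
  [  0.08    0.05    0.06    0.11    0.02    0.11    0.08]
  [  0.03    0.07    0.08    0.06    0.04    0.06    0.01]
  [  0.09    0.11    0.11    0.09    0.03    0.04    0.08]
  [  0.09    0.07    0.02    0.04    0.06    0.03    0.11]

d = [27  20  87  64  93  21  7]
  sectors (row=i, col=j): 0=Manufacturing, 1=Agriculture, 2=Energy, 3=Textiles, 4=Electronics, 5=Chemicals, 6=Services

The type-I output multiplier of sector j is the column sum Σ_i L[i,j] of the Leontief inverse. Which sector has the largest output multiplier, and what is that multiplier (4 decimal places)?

Textiles (1.9425)

Form M = I − A:
  [  0.96   -0.07   -0.11   -0.11   -0.04   -0.02   -0.06]
  [ -0.04    0.98   -0.02   -0.08   -0.05   -0.06   -0.02]
  [ -0.02   -0.01    0.94   -0.06   -0.03   -0.06   -0.05]
  [ -0.08   -0.05   -0.06    0.89   -0.02   -0.11   -0.08]
  [ -0.03   -0.07   -0.08   -0.06    0.96   -0.06   -0.01]
  [ -0.09   -0.11   -0.11   -0.09   -0.03    0.96   -0.08]
  [ -0.09   -0.07   -0.02   -0.04   -0.06   -0.03    0.89]
Leontief inverse L = M⁻¹:
  [  1.0818    0.1073    0.1555    0.1698    0.0677    0.0660    0.1060]
  [  0.0707    1.0510    0.0560    0.1230    0.0680    0.0906    0.0515]
  [  0.0503    0.0392    1.0932    0.0994    0.0483    0.0888    0.0832]
  [  0.1352    0.1030    0.1198    1.1837    0.0531    0.1600    0.1395]
  [  0.0618    0.1007    0.1186    0.1078    1.0611    0.0950    0.0432]
  [  0.1408    0.1570    0.1665    0.1637    0.0653    1.0919    0.1360]
  [  0.1311    0.1111    0.0637    0.0951    0.0894    0.0662    1.1540]
Total output x = L · d:
  x_0 = 1.0818·27 + 0.1073·20 + 0.1555·87 + 0.1698·64 + 0.0677·93 + 0.0660·21 + 0.1060·7 = 64.1770
  x_1 = 0.0707·27 + 1.0510·20 + 0.0560·87 + 0.1230·64 + 0.0680·93 + 0.0906·21 + 0.0515·7 = 44.2651
  x_2 = 0.0503·27 + 0.0392·20 + 1.0932·87 + 0.0994·64 + 0.0483·93 + 0.0888·21 + 0.0832·7 = 110.5554
  x_3 = 0.1352·27 + 0.1030·20 + 0.1198·87 + 1.1837·64 + 0.0531·93 + 0.1600·21 + 0.1395·7 = 101.1638
  x_4 = 0.0618·27 + 0.1007·20 + 0.1186·87 + 0.1078·64 + 1.0611·93 + 0.0950·21 + 0.0432·7 = 121.8762
  x_5 = 0.1408·27 + 0.1570·20 + 0.1665·87 + 0.1637·64 + 0.0653·93 + 1.0919·21 + 0.1360·7 = 61.8549
  x_6 = 0.1311·27 + 0.1111·20 + 0.0637·87 + 0.0951·64 + 0.0894·93 + 0.0662·21 + 1.1540·7 = 35.1690
Output multipliers (column sums of L):
  Manufacturing: 1.6716
  Agriculture: 1.6694
  Energy: 1.7732
  Textiles: 1.9425
  Electronics: 1.4531
  Chemicals: 1.6586
  Services: 1.7134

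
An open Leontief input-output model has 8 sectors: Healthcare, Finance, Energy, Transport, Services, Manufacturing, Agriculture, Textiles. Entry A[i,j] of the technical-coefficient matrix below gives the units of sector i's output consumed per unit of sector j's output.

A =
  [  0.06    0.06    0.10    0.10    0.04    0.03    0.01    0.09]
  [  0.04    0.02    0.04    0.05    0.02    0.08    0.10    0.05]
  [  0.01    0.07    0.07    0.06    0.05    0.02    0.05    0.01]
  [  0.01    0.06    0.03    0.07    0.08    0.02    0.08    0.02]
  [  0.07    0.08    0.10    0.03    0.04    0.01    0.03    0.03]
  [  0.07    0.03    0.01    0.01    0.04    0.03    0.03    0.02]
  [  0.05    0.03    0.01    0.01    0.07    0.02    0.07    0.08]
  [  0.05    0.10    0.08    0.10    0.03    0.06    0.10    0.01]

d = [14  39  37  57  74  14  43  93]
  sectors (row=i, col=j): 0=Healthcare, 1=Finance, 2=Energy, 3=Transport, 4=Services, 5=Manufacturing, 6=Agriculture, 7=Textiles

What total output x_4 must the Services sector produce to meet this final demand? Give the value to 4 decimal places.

Form M = I − A:
  [  0.94   -0.06   -0.10   -0.10   -0.04   -0.03   -0.01   -0.09]
  [ -0.04    0.98   -0.04   -0.05   -0.02   -0.08   -0.10   -0.05]
  [ -0.01   -0.07    0.93   -0.06   -0.05   -0.02   -0.05   -0.01]
  [ -0.01   -0.06   -0.03    0.93   -0.08   -0.02   -0.08   -0.02]
  [ -0.07   -0.08   -0.10   -0.03    0.96   -0.01   -0.03   -0.03]
  [ -0.07   -0.03   -0.01   -0.01   -0.04    0.97   -0.03   -0.02]
  [ -0.05   -0.03   -0.01   -0.01   -0.07   -0.02    0.93   -0.08]
  [ -0.05   -0.10   -0.08   -0.10   -0.03   -0.06   -0.10    0.99]
Leontief inverse L = M⁻¹:
  [  1.0913    0.1085    0.1466    0.1491    0.0784    0.0581    0.0612    0.1177]
  [  0.0692    1.0540    0.0701    0.0811    0.0519    0.1003    0.1380    0.0766]
  [  0.0314    0.0988    1.0979    0.0866    0.0765    0.0380    0.0844    0.0306]
  [  0.0359    0.0920    0.0605    1.0980    0.1096    0.0389    0.1175    0.0443]
  [  0.0957    0.1159    0.1383    0.0670    1.0689    0.0326    0.0682    0.0559]
  [  0.0897    0.0521    0.0342    0.0324    0.0577    1.0434    0.0509    0.0387]
  [  0.0780    0.0640    0.0441    0.0413    0.0958    0.0397    1.1045    0.1046]
  [  0.0845    0.1423    0.1200    0.1418    0.0720    0.0883    0.1524    1.0453]
Total output x = L · d:
  x_0 = 1.0913·14 + 0.1085·39 + 0.1466·37 + 0.1491·57 + 0.0784·74 + 0.0581·14 + 0.0612·43 + 0.1177·93 = 53.6177
  x_1 = 0.0692·14 + 1.0540·39 + 0.0701·37 + 0.0811·57 + 0.0519·74 + 0.1003·14 + 0.1380·43 + 0.0766·93 = 67.5928
  x_2 = 0.0314·14 + 0.0988·39 + 1.0979·37 + 0.0866·57 + 0.0765·74 + 0.0380·14 + 0.0844·43 + 0.0306·93 = 62.5116
  x_3 = 0.0359·14 + 0.0920·39 + 0.0605·37 + 1.0980·57 + 0.1096·74 + 0.0389·14 + 0.1175·43 + 0.0443·93 = 86.7462
  x_4 = 0.0957·14 + 0.1159·39 + 0.1383·37 + 0.0670·57 + 1.0689·74 + 0.0326·14 + 0.0682·43 + 0.0559·93 = 102.4852
  x_5 = 0.0897·14 + 0.0521·39 + 0.0342·37 + 0.0324·57 + 0.0577·74 + 1.0434·14 + 0.0509·43 + 0.0387·93 = 31.0700
  x_6 = 0.0780·14 + 0.0640·39 + 0.0441·37 + 0.0413·57 + 0.0958·74 + 0.0397·14 + 1.1045·43 + 0.1046·93 = 72.4345
  x_7 = 0.0845·14 + 0.1423·39 + 0.1200·37 + 0.1418·57 + 0.0720·74 + 0.0883·14 + 0.1524·43 + 1.0453·93 = 129.5939

102.4852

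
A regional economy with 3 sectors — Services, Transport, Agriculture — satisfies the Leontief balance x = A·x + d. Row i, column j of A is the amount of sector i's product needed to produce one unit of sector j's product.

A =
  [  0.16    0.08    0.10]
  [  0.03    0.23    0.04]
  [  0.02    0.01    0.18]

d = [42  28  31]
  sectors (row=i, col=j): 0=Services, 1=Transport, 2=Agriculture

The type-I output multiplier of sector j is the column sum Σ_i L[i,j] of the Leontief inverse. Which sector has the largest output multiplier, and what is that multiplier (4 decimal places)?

Form M = I − A:
  [  0.84   -0.08   -0.10]
  [ -0.03    0.77   -0.04]
  [ -0.02   -0.01    0.82]
Leontief inverse L = M⁻¹:
  [  1.1986    0.1265    0.1523]
  [  0.0482    1.3046    0.0695]
  [  0.0298    0.0190    1.2241]
Total output x = L · d:
  x_0 = 1.1986·42 + 0.1265·28 + 0.1523·31 = 58.6071
  x_1 = 0.0482·42 + 1.3046·28 + 0.0695·31 = 40.7110
  x_2 = 0.0298·42 + 0.0190·28 + 1.2241·31 = 39.7308
Output multipliers (column sums of L):
  Services: 1.2767
  Transport: 1.4501
  Agriculture: 1.4459

Transport (1.4501)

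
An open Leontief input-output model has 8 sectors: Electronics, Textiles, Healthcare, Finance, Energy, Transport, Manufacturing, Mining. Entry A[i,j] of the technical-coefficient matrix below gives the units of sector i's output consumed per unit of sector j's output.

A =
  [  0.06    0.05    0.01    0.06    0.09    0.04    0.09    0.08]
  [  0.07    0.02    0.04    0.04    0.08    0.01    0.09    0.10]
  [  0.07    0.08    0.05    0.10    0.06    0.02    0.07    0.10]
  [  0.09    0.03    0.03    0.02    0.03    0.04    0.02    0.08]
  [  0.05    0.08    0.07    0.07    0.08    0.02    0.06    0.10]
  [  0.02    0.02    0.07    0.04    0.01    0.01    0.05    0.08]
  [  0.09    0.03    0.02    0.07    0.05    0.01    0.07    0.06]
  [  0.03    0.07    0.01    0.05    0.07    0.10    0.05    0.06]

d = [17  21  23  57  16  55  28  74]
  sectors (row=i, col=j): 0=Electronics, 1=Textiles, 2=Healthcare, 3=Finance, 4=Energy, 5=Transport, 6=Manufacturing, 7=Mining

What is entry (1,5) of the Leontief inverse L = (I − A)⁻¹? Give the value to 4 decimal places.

L[1,5] = 0.0410

Form M = I − A:
  [  0.94   -0.05   -0.01   -0.06   -0.09   -0.04   -0.09   -0.08]
  [ -0.07    0.98   -0.04   -0.04   -0.08   -0.01   -0.09   -0.10]
  [ -0.07   -0.08    0.95   -0.10   -0.06   -0.02   -0.07   -0.10]
  [ -0.09   -0.03   -0.03    0.98   -0.03   -0.04   -0.02   -0.08]
  [ -0.05   -0.08   -0.07   -0.07    0.92   -0.02   -0.06   -0.10]
  [ -0.02   -0.02   -0.07   -0.04   -0.01    0.99   -0.05   -0.08]
  [ -0.09   -0.03   -0.02   -0.07   -0.05   -0.01    0.93   -0.06]
  [ -0.03   -0.07   -0.01   -0.05   -0.07   -0.10   -0.05    0.94]
Leontief inverse L = M⁻¹:
  [  1.1111    0.0911    0.0391    0.1065    0.1424    0.0701    0.1425    0.1477]
  [  0.1189    1.0621    0.0661    0.0869    0.1317    0.0410    0.1407    0.1640]
  [  0.1305    0.1274    1.0819    0.1529    0.1207    0.0564    0.1301    0.1787]
  [  0.1239    0.0605    0.0495    1.0538    0.0686    0.0642    0.0590    0.1285]
  [  0.1080    0.1282    0.1029    0.1236    1.1400    0.0549    0.1193    0.1779]
  [  0.0529    0.0478    0.0870    0.0713    0.0423    1.0314    0.0826    0.1225]
  [  0.1346    0.0645    0.0419    0.1089    0.0949    0.0363    1.1144    0.1164]
  [  0.0731    0.1046    0.0395    0.0901    0.1137    0.1251    0.0965    1.1220]
Total output x = L · d:
  x_0 = 1.1111·17 + 0.0911·21 + 0.0391·23 + 0.1065·57 + 0.1424·16 + 0.0701·55 + 0.1425·28 + 0.1477·74 = 48.8265
  x_1 = 0.1189·17 + 1.0621·21 + 0.0661·23 + 0.0869·57 + 0.1317·16 + 0.0410·55 + 0.1407·28 + 0.1640·74 = 51.2407
  x_2 = 0.1305·17 + 0.1274·21 + 1.0819·23 + 0.1529·57 + 0.1207·16 + 0.0564·55 + 0.1301·28 + 0.1787·74 = 60.3916
  x_3 = 0.1239·17 + 0.0605·21 + 0.0495·23 + 1.0538·57 + 0.0686·16 + 0.0642·55 + 0.0590·28 + 0.1285·74 = 80.3674
  x_4 = 0.1080·17 + 0.1282·21 + 0.1029·23 + 0.1236·57 + 1.1400·16 + 0.0549·55 + 0.1193·28 + 0.1779·74 = 51.7045
  x_5 = 0.0529·17 + 0.0478·21 + 0.0870·23 + 0.0713·57 + 0.0423·16 + 1.0314·55 + 0.0826·28 + 0.1225·74 = 76.7479
  x_6 = 0.1346·17 + 0.0645·21 + 0.0419·23 + 0.1089·57 + 0.0949·16 + 0.0363·55 + 1.1144·28 + 0.1164·74 = 54.1424
  x_7 = 0.0731·17 + 0.1046·21 + 0.0395·23 + 0.0901·57 + 0.1137·16 + 0.1251·55 + 0.0965·28 + 1.1220·74 = 103.9097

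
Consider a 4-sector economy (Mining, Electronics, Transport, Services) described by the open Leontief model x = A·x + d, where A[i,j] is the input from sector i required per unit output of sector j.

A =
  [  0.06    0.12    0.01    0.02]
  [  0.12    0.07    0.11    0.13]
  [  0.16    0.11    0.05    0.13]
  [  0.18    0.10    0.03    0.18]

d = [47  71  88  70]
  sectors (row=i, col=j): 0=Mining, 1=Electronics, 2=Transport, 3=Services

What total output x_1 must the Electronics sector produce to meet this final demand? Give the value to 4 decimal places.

117.8832

Form M = I − A:
  [  0.94   -0.12   -0.01   -0.02]
  [ -0.12    0.93   -0.11   -0.13]
  [ -0.16   -0.11    0.95   -0.13]
  [ -0.18   -0.10   -0.03    0.82]
Leontief inverse L = M⁻¹:
  [  1.0991    0.1515    0.0309    0.0557]
  [  0.2096    1.1414    0.1409    0.2084]
  [  0.2471    0.1822    1.0829    0.2066]
  [  0.2759    0.1791    0.0636    1.2647]
Total output x = L · d:
  x_0 = 1.0991·47 + 0.1515·71 + 0.0309·88 + 0.0557·70 = 69.0268
  x_1 = 0.2096·47 + 1.1414·71 + 0.1409·88 + 0.2084·70 = 117.8832
  x_2 = 0.2471·47 + 0.1822·71 + 1.0829·88 + 0.2066·70 = 134.3015
  x_3 = 0.2759·47 + 0.1791·71 + 0.0636·88 + 1.2647·70 = 119.8075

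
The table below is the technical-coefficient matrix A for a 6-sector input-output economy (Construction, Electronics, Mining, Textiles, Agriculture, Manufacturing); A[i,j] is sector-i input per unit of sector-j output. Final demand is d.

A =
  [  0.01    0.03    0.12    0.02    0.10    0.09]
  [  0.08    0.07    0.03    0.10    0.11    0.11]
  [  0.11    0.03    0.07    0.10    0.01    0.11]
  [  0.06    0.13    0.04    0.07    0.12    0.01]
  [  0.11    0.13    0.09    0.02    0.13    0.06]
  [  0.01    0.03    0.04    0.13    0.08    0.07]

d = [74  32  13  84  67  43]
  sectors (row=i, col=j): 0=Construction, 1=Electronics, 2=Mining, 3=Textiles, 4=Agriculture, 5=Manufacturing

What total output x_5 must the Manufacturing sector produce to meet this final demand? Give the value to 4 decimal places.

80.0655

Form M = I − A:
  [  0.99   -0.03   -0.12   -0.02   -0.10   -0.09]
  [ -0.08    0.93   -0.03   -0.10   -0.11   -0.11]
  [ -0.11   -0.03    0.93   -0.10   -0.01   -0.11]
  [ -0.06   -0.13   -0.04    0.93   -0.12   -0.01]
  [ -0.11   -0.13   -0.09   -0.02    0.87   -0.06]
  [ -0.01   -0.03   -0.04   -0.13   -0.08    0.93]
Leontief inverse L = M⁻¹:
  [  1.0574    0.0757    0.1631    0.0715    0.1559    0.1414]
  [  0.1355    1.1387    0.0879    0.1632    0.1990    0.1728]
  [  0.1503    0.0787    1.1183    0.1563    0.0766    0.1628]
  [  0.1169    0.1939    0.0920    1.1226    0.2003    0.0701]
  [  0.1759    0.1982    0.1570    0.0876    1.2214    0.1388]
  [  0.0537    0.0851    0.0791    0.1772    0.1445    1.1111]
Total output x = L · d:
  x_0 = 1.0574·74 + 0.0757·32 + 0.1631·13 + 0.0715·84 + 0.1559·67 + 0.1414·43 = 105.3263
  x_1 = 0.1355·74 + 1.1387·32 + 0.0879·13 + 0.1632·84 + 0.1990·67 + 0.1728·43 = 82.0829
  x_2 = 0.1503·74 + 0.0787·32 + 1.1183·13 + 0.1563·84 + 0.0766·67 + 0.1628·43 = 53.4412
  x_3 = 0.1169·74 + 0.1939·32 + 0.0920·13 + 1.1226·84 + 0.2003·67 + 0.0701·43 = 126.7911
  x_4 = 0.1759·74 + 0.1982·32 + 0.1570·13 + 0.0876·84 + 1.2214·67 + 0.1388·43 = 116.5588
  x_5 = 0.0537·74 + 0.0851·32 + 0.0791·13 + 0.1772·84 + 0.1445·67 + 1.1111·43 = 80.0655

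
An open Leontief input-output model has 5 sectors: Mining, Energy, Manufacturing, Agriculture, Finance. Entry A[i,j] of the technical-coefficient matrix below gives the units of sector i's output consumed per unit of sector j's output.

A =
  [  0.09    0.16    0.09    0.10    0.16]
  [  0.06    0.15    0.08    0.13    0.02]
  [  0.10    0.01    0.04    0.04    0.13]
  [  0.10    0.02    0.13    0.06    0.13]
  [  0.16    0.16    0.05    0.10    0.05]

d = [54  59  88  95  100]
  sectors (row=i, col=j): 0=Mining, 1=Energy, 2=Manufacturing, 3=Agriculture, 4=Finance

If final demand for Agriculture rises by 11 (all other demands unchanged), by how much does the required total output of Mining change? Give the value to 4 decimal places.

2.2292

Form M = I − A:
  [  0.91   -0.16   -0.09   -0.10   -0.16]
  [ -0.06    0.85   -0.08   -0.13   -0.02]
  [ -0.10   -0.01    0.96   -0.04   -0.13]
  [ -0.10   -0.02   -0.13    0.94   -0.13]
  [ -0.16   -0.16   -0.05   -0.10    0.95]
Leontief inverse L = M⁻¹:
  [  1.2052    0.2828    0.1776    0.2027    0.2610]
  [  0.1360    1.2267    0.1472    0.2006    0.0963]
  [  0.1694    0.0831    1.0875    0.0962    0.1923]
  [  0.1898    0.1050    0.1907    1.1295    0.2148]
  [  0.2548    0.2697    0.1320    0.1919    1.1455]
Total output x = L · d:
  x_0 = 1.2052·54 + 0.2828·59 + 0.1776·88 + 0.2027·95 + 0.2610·100 = 142.7476
  x_1 = 0.1360·54 + 1.2267·59 + 0.1472·88 + 0.2006·95 + 0.0963·100 = 121.3611
  x_2 = 0.1694·54 + 0.0831·59 + 1.0875·88 + 0.0962·95 + 0.1923·100 = 138.1223
  x_3 = 0.1898·54 + 0.1050·59 + 0.1907·88 + 1.1295·95 + 0.2148·100 = 162.0071
  x_4 = 0.2548·54 + 0.2697·59 + 0.1320·88 + 0.1919·95 + 1.1455·100 = 174.0676
Δx_0 = L[0,3] · Δd_3 = 0.2027 · 11 = 2.2292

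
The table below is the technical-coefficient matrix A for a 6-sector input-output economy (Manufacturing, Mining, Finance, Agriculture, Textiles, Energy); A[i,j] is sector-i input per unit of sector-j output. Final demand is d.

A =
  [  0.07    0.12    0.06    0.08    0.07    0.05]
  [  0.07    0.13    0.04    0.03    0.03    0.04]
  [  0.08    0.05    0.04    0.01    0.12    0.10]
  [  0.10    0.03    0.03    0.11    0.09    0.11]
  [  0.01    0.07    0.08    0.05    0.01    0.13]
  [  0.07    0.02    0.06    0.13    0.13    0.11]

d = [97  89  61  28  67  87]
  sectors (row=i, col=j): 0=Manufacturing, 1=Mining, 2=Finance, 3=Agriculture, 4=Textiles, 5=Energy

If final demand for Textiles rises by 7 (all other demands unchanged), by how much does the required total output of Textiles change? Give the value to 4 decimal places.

7.4485

Form M = I − A:
  [  0.93   -0.12   -0.06   -0.08   -0.07   -0.05]
  [ -0.07    0.87   -0.04   -0.03   -0.03   -0.04]
  [ -0.08   -0.05    0.96   -0.01   -0.12   -0.10]
  [ -0.10   -0.03   -0.03    0.89   -0.09   -0.11]
  [ -0.01   -0.07   -0.08   -0.05    0.99   -0.13]
  [ -0.07   -0.02   -0.06   -0.13   -0.13    0.89]
Leontief inverse L = M⁻¹:
  [  1.1215    0.1776    0.0992    0.1319    0.1240    0.1165]
  [  0.1089    1.1782    0.0691    0.0666    0.0690    0.0851]
  [  0.1209    0.0982    1.0796    0.0599    0.1695    0.1647]
  [  0.1552    0.0831    0.0746    1.1774    0.1544    0.1889]
  [  0.0536    0.1071    0.1112    0.0969    1.0641    0.1877]
  [  0.1293    0.0748    0.1093    0.2020    0.2007    1.2008]
Total output x = L · d:
  x_0 = 1.1215·97 + 0.1776·89 + 0.0992·61 + 0.1319·28 + 0.1240·67 + 0.1165·87 = 152.7811
  x_1 = 0.1089·97 + 1.1782·89 + 0.0691·61 + 0.0666·28 + 0.0690·67 + 0.0851·87 = 133.5373
  x_2 = 0.1209·97 + 0.0982·89 + 1.0796·61 + 0.0599·28 + 0.1695·67 + 0.1647·87 = 113.6806
  x_3 = 0.1552·97 + 0.0831·89 + 0.0746·61 + 1.1774·28 + 0.1544·67 + 0.1889·87 = 86.7416
  x_4 = 0.0536·97 + 0.1071·89 + 0.1112·61 + 0.0969·28 + 1.0641·67 + 0.1877·87 = 111.8530
  x_5 = 0.1293·97 + 0.0748·89 + 0.1093·61 + 0.2020·28 + 0.2007·67 + 1.2008·87 = 149.4422
Δx_4 = L[4,4] · Δd_4 = 1.0641 · 7 = 7.4485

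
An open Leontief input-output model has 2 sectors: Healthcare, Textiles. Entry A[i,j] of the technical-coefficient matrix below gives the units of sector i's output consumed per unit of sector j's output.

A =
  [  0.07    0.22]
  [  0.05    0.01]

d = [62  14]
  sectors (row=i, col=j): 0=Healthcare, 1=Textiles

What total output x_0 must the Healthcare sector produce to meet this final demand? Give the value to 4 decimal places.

Form M = I − A:
  [  0.93   -0.22]
  [ -0.05    0.99]
Leontief inverse L = M⁻¹:
  [  1.0883    0.2418]
  [  0.0550    1.0223]
Total output x = L · d:
  x_0 = 1.0883·62 + 0.2418·14 = 70.8585
  x_1 = 0.0550·62 + 1.0223·14 = 17.7201

70.8585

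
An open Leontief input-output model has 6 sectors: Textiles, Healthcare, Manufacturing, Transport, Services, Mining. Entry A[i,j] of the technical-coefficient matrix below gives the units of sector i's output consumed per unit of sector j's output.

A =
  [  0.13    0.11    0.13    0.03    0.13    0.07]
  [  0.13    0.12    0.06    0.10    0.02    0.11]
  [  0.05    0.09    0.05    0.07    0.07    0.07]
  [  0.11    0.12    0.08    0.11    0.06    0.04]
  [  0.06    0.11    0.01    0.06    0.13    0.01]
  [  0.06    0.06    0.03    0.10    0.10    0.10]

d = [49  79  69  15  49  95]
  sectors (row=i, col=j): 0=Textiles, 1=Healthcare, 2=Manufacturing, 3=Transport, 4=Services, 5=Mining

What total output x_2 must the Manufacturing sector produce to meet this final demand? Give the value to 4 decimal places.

115.4249

Form M = I − A:
  [  0.87   -0.11   -0.13   -0.03   -0.13   -0.07]
  [ -0.13    0.88   -0.06   -0.10   -0.02   -0.11]
  [ -0.05   -0.09    0.95   -0.07   -0.07   -0.07]
  [ -0.11   -0.12   -0.08    0.89   -0.06   -0.04]
  [ -0.06   -0.11   -0.01   -0.06    0.87   -0.01]
  [ -0.06   -0.06   -0.03   -0.10   -0.10    0.90]
Leontief inverse L = M⁻¹:
  [  1.2360    0.2297    0.2004    0.1154    0.2310    0.1475]
  [  0.2355    1.2311    0.1327    0.1852    0.1086    0.1885]
  [  0.1230    0.1707    1.0967    0.1324    0.1338    0.1231]
  [  0.2108    0.2293    0.1486    1.1902    0.1435    0.1105]
  [  0.1326    0.1910    0.0544    0.1169    1.1925    0.0563]
  [  0.1403    0.1498    0.0813    0.1697    0.1756    1.1561]
Total output x = L · d:
  x_0 = 1.2360·49 + 0.2297·79 + 0.2004·69 + 0.1154·15 + 0.2310·49 + 0.1475·95 = 119.5952
  x_1 = 0.2355·49 + 1.2311·79 + 0.1327·69 + 0.1852·15 + 0.1086·49 + 0.1885·95 = 143.9560
  x_2 = 0.1230·49 + 0.1707·79 + 1.0967·69 + 0.1324·15 + 0.1338·49 + 0.1231·95 = 115.4249
  x_3 = 0.2108·49 + 0.2293·79 + 0.1486·69 + 1.1902·15 + 0.1435·49 + 0.1105·95 = 74.0774
  x_4 = 0.1326·49 + 0.1910·79 + 0.0544·69 + 0.1169·15 + 1.1925·49 + 0.0563·95 = 90.8768
  x_5 = 0.1403·49 + 0.1498·79 + 0.0813·69 + 0.1697·15 + 0.1756·49 + 1.1561·95 = 145.3014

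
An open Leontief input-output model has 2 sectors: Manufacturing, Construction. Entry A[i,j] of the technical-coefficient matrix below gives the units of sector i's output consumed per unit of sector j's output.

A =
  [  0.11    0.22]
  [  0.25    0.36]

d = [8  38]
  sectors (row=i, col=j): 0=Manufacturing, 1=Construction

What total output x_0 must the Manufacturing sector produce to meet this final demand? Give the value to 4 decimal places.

26.1951

Form M = I − A:
  [  0.89   -0.22]
  [ -0.25    0.64]
Leontief inverse L = M⁻¹:
  [  1.2437    0.4275]
  [  0.4858    1.7295]
Total output x = L · d:
  x_0 = 1.2437·8 + 0.4275·38 = 26.1951
  x_1 = 0.4858·8 + 1.7295·38 = 69.6075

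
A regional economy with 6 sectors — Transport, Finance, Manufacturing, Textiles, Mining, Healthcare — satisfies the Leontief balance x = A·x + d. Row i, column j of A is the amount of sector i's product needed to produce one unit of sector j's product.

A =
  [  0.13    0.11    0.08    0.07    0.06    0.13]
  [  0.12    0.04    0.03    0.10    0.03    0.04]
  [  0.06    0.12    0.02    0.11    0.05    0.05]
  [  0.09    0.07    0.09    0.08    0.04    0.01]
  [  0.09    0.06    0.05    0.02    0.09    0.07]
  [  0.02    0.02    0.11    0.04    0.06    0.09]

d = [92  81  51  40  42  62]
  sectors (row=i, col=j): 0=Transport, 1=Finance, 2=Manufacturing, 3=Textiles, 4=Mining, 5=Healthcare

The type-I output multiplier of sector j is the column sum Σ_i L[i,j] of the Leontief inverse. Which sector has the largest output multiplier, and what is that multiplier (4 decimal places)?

Form M = I − A:
  [  0.87   -0.11   -0.08   -0.07   -0.06   -0.13]
  [ -0.12    0.96   -0.03   -0.10   -0.03   -0.04]
  [ -0.06   -0.12    0.98   -0.11   -0.05   -0.05]
  [ -0.09   -0.07   -0.09    0.92   -0.04   -0.01]
  [ -0.09   -0.06   -0.05   -0.02    0.91   -0.07]
  [ -0.02   -0.02   -0.11   -0.04   -0.06    0.91]
Leontief inverse L = M⁻¹:
  [  1.2150    0.1789    0.1458    0.1405    0.1134    0.1997]
  [  0.1787    1.0877    0.0739    0.1457    0.0636    0.0839]
  [  0.1239    0.1663    1.0650    0.1607    0.0853    0.0919]
  [  0.1516    0.1218    0.1296    1.1311    0.0743    0.0523]
  [  0.1469    0.1059    0.0918    0.0633    1.1277    0.1181]
  [  0.0620    0.0603    0.1453    0.0796    0.0918    1.1263]
Total output x = L · d:
  x_0 = 1.2150·92 + 0.1789·81 + 0.1458·51 + 0.1405·40 + 0.1134·42 + 0.1997·62 = 156.4696
  x_1 = 0.1787·92 + 1.0877·81 + 0.0739·51 + 0.1457·40 + 0.0636·42 + 0.0839·62 = 122.0220
  x_2 = 0.1239·92 + 0.1663·81 + 1.0650·51 + 0.1607·40 + 0.0853·42 + 0.0919·62 = 94.8954
  x_3 = 0.1516·92 + 0.1218·81 + 0.1296·51 + 1.1311·40 + 0.0743·42 + 0.0523·62 = 82.0355
  x_4 = 0.1469·92 + 0.1059·81 + 0.0918·51 + 0.0633·40 + 1.1277·42 + 0.1181·62 = 83.9888
  x_5 = 0.0620·92 + 0.0603·81 + 0.1453·51 + 0.0796·40 + 0.0918·42 + 1.1263·62 = 94.8671
Output multipliers (column sums of L):
  Transport: 1.8781
  Finance: 1.7209
  Manufacturing: 1.6515
  Textiles: 1.7209
  Mining: 1.5561
  Healthcare: 1.6722

Transport (1.8781)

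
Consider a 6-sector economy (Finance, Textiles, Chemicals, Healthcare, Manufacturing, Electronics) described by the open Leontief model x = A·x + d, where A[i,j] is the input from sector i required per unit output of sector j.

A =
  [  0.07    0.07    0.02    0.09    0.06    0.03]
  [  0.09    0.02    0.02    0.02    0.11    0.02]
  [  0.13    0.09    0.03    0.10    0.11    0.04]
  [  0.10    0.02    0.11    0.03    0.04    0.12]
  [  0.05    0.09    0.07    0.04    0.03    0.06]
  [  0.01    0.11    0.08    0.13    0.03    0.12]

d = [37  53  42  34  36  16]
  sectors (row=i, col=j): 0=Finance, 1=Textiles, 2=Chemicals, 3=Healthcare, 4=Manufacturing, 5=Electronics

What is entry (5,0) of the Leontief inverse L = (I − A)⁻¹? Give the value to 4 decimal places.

L[5,0] = 0.0704

Form M = I − A:
  [  0.93   -0.07   -0.02   -0.09   -0.06   -0.03]
  [ -0.09    0.98   -0.02   -0.02   -0.11   -0.02]
  [ -0.13   -0.09    0.97   -0.10   -0.11   -0.04]
  [ -0.10   -0.02   -0.11    0.97   -0.04   -0.12]
  [ -0.05   -0.09   -0.07   -0.04    0.97   -0.06]
  [ -0.01   -0.11   -0.08   -0.13   -0.03    0.88]
Leontief inverse L = M⁻¹:
  [  1.1113    0.1025    0.0511    0.1231    0.0933    0.0657]
  [  0.1208    1.0516    0.0433    0.0491    0.1351    0.0459]
  [  0.1891    0.1397    1.0735    0.1496    0.1582    0.0896]
  [  0.1510    0.0731    0.1479    1.0876    0.0844    0.1676]
  [  0.0927    0.1259    0.0982    0.0780    1.0682    0.0939]
  [  0.0704    0.1604    0.1288    0.1845    0.0812    1.1790]
Total output x = L · d:
  x_0 = 1.1113·37 + 0.1025·53 + 0.0511·42 + 0.1231·34 + 0.0933·36 + 0.0657·16 = 57.2963
  x_1 = 0.1208·37 + 1.0516·53 + 0.0433·42 + 0.0491·34 + 0.1351·36 + 0.0459·16 = 69.2874
  x_2 = 0.1891·37 + 0.1397·53 + 1.0735·42 + 0.1496·34 + 0.1582·36 + 0.0896·16 = 71.7081
  x_3 = 0.1510·37 + 0.0731·53 + 0.1479·42 + 1.0876·34 + 0.0844·36 + 0.1676·16 = 58.3769
  x_4 = 0.0927·37 + 0.1259·53 + 0.0982·42 + 0.0780·34 + 1.0682·36 + 0.0939·16 = 56.8348
  x_5 = 0.0704·37 + 0.1604·53 + 0.1288·42 + 0.1845·34 + 0.0812·36 + 1.1790·16 = 44.5742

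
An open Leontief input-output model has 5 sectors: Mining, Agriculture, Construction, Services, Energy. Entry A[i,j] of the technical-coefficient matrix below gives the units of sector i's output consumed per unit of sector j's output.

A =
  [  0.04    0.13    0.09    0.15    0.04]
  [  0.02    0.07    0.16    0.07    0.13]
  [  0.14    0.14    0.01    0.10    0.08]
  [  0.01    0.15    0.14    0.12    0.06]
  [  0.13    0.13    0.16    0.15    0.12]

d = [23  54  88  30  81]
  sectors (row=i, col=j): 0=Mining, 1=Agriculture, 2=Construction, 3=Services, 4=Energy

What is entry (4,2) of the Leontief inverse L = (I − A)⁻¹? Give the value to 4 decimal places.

L[4,2] = 0.3133

Form M = I − A:
  [  0.96   -0.13   -0.09   -0.15   -0.04]
  [ -0.02    0.93   -0.16   -0.07   -0.13]
  [ -0.14   -0.14    0.99   -0.10   -0.08]
  [ -0.01   -0.15   -0.14    0.88   -0.06]
  [ -0.13   -0.13   -0.16   -0.15    0.88]
Leontief inverse L = M⁻¹:
  [  1.0934    0.2384    0.1922    0.2475    0.1193]
  [  0.0936    1.1860    0.2599    0.1765    0.2151]
  [  0.1934    0.2526    1.1243    0.2085    0.1625]
  [  0.0744    0.2656    0.2467    1.2235    0.1485]
  [  0.2232    0.3016    0.3133    0.3091    1.2406]
Total output x = L · d:
  x_0 = 1.0934·23 + 0.2384·54 + 0.1922·88 + 0.2475·30 + 0.1193·81 = 72.0180
  x_1 = 0.0936·23 + 1.1860·54 + 0.2599·88 + 0.1765·30 + 0.2151·81 = 111.7895
  x_2 = 0.1934·23 + 0.2526·54 + 1.1243·88 + 0.2085·30 + 0.1625·81 = 136.4472
  x_3 = 0.0744·23 + 0.2656·54 + 0.2467·88 + 1.2235·30 + 0.1485·81 = 86.4958
  x_4 = 0.2232·23 + 0.3016·54 + 0.3133·88 + 0.3091·30 + 1.2406·81 = 158.7510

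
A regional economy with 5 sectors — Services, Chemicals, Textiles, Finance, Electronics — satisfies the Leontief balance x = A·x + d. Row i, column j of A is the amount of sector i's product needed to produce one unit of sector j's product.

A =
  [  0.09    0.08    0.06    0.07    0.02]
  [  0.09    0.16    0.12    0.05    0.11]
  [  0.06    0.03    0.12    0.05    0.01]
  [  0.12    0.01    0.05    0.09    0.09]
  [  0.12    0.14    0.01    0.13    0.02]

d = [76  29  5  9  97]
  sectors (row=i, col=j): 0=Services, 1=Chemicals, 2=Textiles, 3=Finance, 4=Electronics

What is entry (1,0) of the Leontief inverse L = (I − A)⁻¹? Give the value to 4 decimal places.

Form M = I − A:
  [  0.91   -0.08   -0.06   -0.07   -0.02]
  [ -0.09    0.84   -0.12   -0.05   -0.11]
  [ -0.06   -0.03    0.88   -0.05   -0.01]
  [ -0.12   -0.01   -0.05    0.91   -0.09]
  [ -0.12   -0.14   -0.01   -0.13    0.98]
Leontief inverse L = M⁻¹:
  [  1.1379    0.1212    0.1007    0.1065    0.0476]
  [  0.1706    1.2407    0.1891    0.1138    0.1551]
  [  0.0955    0.0558    1.1552    0.0778    0.0271]
  [  0.1758    0.0524    0.0850    1.1364    0.1147]
  [  0.1880    0.1996    0.0624    0.1808    1.0639]
Total output x = L · d:
  x_0 = 1.1379·76 + 0.1212·29 + 0.1007·5 + 0.1065·9 + 0.0476·97 = 96.0733
  x_1 = 0.1706·76 + 1.2407·29 + 0.1891·5 + 0.1138·9 + 0.1551·97 = 65.9658
  x_2 = 0.0955·76 + 0.0558·29 + 1.1552·5 + 0.0778·9 + 0.0271·97 = 17.9867
  x_3 = 0.1758·76 + 0.0524·29 + 0.0850·5 + 1.1364·9 + 0.1147·97 = 36.6560
  x_4 = 0.1880·76 + 0.1996·29 + 0.0624·5 + 0.1808·9 + 1.0639·97 = 125.2134

L[1,0] = 0.1706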